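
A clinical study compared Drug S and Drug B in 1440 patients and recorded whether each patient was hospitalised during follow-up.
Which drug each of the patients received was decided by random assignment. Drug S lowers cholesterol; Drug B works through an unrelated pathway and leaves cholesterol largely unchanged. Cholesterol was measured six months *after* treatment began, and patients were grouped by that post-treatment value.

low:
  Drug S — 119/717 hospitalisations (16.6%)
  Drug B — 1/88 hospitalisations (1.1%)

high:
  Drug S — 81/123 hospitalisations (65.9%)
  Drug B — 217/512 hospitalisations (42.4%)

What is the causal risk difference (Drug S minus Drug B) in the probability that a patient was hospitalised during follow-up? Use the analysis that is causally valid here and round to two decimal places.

-0.13

Stratifying would compare drugs among patients the drugs themselves sorted into cholesterol groups — a form of selection on an intermediate. The unconditioned pooled rates give the total causal effect.
The causal difference is the pooled difference: 0.238 − 0.363 = -0.125.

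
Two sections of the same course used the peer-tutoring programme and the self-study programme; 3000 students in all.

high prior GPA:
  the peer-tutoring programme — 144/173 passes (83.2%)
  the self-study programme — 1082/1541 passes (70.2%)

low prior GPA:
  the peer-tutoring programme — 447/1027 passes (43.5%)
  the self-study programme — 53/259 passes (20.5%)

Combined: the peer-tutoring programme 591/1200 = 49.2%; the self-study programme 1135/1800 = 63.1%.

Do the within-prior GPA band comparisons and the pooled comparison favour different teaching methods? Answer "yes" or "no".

Within each prior GPA band level (high prior GPA 83.2% vs 70.2%; low prior GPA 43.5% vs 20.5%), the peer-tutoring programme has the higher rate every time. Pooled: 49.2% vs 63.1% — the self-study programme has the higher rate overall. The two comparisons disagree.

yes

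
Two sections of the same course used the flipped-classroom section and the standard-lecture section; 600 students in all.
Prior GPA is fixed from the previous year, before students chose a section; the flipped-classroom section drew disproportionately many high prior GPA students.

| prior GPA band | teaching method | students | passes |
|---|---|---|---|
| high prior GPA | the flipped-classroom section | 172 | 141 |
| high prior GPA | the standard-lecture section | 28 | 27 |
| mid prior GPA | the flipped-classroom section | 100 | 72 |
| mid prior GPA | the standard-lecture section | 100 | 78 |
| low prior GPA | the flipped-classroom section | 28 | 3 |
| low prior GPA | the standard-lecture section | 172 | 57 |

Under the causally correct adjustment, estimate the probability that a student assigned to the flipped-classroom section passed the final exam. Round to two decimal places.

0.55

Prior GPA band satisfies the back-door criterion: it is not a descendant of the teaching method, and it blocks the spurious path from teaching method to outcome. Adjusting for it (i.e., using the within-prior GPA band rates) gives the causal effect.
Standardising the flipped-classroom section to the population prior GPA band mix: 0.333·141/172 + 0.333·72/100 + 0.333·3/28 = 0.549.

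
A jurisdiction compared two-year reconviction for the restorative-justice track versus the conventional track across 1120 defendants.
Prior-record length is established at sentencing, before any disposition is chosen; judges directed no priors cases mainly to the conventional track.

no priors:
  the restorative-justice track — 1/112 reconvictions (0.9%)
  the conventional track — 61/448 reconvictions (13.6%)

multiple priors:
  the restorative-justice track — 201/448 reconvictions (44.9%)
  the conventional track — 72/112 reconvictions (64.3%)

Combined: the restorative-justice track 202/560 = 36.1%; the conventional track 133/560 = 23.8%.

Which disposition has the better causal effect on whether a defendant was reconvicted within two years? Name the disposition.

Within every prior-record length level the restorative-justice track has the lower rate, yet pooled the conventional track does — Simpson's reversal.
Nothing the disposition does changes prior-record length; the imbalance is an allocation artefact. With prior-record length also predicting the outcome, the pooled figure is confounded, and the within-stratum comparison is the causal one.
Within each level — no priors: 0.9% vs 13.6%; multiple priors: 44.9% vs 64.3% — the restorative-justice track is lower every time.

the restorative-justice track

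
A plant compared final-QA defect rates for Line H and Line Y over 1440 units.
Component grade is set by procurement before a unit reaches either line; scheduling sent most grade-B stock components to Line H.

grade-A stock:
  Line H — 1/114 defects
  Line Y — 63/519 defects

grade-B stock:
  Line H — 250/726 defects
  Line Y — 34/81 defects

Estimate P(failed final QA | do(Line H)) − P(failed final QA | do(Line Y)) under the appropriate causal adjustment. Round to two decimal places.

Here component grade is a common cause — it drives both which line a case falls under and the outcome. The crude comparison mixes populations; the stratum-specific rates are the causally relevant ones.
Adjusting over the population distribution of component grade: 0.440·(0.009−0.121) + 0.560·(0.344−0.420) = -0.092.

-0.09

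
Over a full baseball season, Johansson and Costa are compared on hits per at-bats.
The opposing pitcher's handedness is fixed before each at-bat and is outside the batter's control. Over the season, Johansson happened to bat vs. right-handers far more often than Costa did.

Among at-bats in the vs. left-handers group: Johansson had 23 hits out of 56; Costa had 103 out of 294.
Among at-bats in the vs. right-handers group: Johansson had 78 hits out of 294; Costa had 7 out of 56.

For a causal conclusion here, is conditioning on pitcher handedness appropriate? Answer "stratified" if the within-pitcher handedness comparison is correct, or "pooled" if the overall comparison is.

stratified

Nothing the player does changes pitcher handedness; the imbalance is an allocation artefact. With pitcher handedness also predicting the outcome, the pooled figure is confounded, and the within-stratum comparison is the causal one.
Within each level — vs. left-handers: 41.1% vs 35.0%; vs. right-handers: 26.5% vs 12.5% — Johansson is higher every time.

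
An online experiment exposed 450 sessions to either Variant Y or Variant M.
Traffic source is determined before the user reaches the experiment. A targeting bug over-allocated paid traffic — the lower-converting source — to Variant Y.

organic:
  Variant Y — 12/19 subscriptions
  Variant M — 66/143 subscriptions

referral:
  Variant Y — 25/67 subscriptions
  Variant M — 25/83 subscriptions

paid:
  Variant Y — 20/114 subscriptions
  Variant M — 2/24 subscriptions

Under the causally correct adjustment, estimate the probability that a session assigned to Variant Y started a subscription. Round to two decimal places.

Traffic source differs across variants for reasons unrelated to any effect of the variant itself, and it separately predicts the outcome — a classic confounder. We must compare within traffic source levels.
Standardising Variant Y to the population traffic source mix: 0.360·12/19 + 0.333·25/67 + 0.307·20/114 = 0.406.

0.41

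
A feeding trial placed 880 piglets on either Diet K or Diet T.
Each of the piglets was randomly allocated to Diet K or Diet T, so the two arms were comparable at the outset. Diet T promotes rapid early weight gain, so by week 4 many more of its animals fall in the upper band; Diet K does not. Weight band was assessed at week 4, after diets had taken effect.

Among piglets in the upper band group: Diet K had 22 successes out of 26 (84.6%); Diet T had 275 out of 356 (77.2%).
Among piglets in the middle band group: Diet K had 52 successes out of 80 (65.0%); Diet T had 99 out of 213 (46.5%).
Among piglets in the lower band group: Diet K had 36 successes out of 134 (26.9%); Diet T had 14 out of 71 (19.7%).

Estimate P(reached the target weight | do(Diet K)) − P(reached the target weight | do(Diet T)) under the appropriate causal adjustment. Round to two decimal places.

Week-4 weight band here is a post-treatment variable shaped by the diet; conditioning on it would introduce bias rather than remove it. The overall comparison is the causal one.
The causal difference is the pooled difference: 0.458 − 0.606 = -0.148.

-0.15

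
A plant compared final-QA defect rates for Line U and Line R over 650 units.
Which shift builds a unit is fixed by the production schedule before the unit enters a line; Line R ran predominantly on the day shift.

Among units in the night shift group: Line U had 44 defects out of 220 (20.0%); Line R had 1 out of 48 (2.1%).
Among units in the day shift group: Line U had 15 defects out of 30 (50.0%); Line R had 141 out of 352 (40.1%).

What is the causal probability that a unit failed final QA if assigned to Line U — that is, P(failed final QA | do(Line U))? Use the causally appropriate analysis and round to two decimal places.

The imbalance in shift arose from how units were allocated, not from anything the line did; and shift independently affects the outcome. The pooled gap is confounded — condition on shift.
Standardising Line U to the population shift mix: 0.412·44/220 + 0.588·15/30 = 0.376.

0.38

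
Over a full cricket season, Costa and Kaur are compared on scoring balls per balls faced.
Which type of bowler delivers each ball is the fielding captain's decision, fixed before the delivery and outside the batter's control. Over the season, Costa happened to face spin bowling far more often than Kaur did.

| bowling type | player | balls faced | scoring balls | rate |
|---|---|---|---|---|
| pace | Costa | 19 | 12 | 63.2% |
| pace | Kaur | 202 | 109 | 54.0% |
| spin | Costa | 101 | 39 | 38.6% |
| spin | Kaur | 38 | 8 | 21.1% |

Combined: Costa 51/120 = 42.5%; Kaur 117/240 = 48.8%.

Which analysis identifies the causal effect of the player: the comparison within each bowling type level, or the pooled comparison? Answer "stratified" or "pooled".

stratified

Nothing the player does changes bowling type; the imbalance is an allocation artefact. With bowling type also predicting the outcome, the pooled figure is confounded, and the within-stratum comparison is the causal one.
Within each level — pace: 63.2% vs 54.0%; spin: 38.6% vs 21.1% — Costa is higher every time.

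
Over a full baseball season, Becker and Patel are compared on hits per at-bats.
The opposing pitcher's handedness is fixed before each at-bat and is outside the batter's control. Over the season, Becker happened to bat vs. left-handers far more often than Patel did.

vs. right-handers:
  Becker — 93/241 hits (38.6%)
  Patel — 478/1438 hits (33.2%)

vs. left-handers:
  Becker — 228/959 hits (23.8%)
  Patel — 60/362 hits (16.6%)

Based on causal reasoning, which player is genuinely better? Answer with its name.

Becker

Since pitcher handedness is a pre-existing factor (not a product of the player) and it affects the outcome on its own, it is a confounder. The stratified rates, not the pooled rate, identify the causal effect.
Within each level — vs. right-handers: 38.6% vs 33.2%; vs. left-handers: 23.8% vs 16.6% — Becker is higher every time.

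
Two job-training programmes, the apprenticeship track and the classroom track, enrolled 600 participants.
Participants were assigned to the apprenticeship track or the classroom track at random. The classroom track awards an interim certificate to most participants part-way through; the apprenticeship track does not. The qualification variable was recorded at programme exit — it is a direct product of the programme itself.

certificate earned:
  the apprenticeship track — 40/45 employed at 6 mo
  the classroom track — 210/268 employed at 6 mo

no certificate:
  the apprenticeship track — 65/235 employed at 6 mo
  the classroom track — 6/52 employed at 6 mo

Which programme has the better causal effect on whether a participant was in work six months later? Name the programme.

The distribution of qualification attained during the programme is itself part of what the programme does — it is an intermediate outcome. Holding it fixed would remove that part of the effect; the total effect is the pooled difference.
Pooled: the apprenticeship track 37.5% vs the classroom track 67.5%; the classroom track is higher overall.

the classroom track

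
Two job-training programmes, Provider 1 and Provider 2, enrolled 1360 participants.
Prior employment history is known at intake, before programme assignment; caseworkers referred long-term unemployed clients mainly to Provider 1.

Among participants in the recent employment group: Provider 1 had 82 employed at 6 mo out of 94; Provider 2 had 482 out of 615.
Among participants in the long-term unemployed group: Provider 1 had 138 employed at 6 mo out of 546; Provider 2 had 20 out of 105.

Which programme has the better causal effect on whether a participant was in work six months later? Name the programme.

Provider 1

The prior employment history-specific comparison favours Provider 1 throughout, but the pooled figures favour Provider 2. The question is whether to condition on prior employment history.
Since prior employment history is a pre-existing factor (not a product of the programme) and it affects the outcome on its own, it is a confounder. The stratified rates, not the pooled rate, identify the causal effect.
Within each level — recent employment: 87.2% vs 78.4%; long-term unemployed: 25.3% vs 19.0% — Provider 1 is higher every time.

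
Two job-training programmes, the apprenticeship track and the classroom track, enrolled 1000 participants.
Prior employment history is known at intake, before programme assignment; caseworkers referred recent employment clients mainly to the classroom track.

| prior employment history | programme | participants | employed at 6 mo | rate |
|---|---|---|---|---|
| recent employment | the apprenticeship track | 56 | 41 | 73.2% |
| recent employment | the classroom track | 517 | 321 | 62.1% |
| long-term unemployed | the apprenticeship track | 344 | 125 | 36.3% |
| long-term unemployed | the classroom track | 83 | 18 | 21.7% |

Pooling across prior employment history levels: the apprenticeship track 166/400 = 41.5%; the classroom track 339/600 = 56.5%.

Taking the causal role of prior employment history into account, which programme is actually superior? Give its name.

Prior employment history is set before the programme has any effect — it is not caused by the programme — and it independently drives the outcome. That makes it a confounder, so the causal comparison is within prior employment history levels.
Within each level — recent employment: 73.2% vs 62.1%; long-term unemployed: 36.3% vs 21.7% — the apprenticeship track is higher every time.

the apprenticeship track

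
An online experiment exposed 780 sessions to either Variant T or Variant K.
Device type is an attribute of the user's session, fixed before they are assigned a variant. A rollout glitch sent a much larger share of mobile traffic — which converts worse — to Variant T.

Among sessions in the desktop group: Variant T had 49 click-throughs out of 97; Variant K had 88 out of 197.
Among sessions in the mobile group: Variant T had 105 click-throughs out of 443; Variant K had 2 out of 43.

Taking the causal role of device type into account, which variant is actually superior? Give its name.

Variant T

Device type satisfies the back-door criterion: it is not a descendant of the variant, and it blocks the spurious path from variant to outcome. Adjusting for it (i.e., using the within-device type rates) gives the causal effect.
Within each level — desktop: 50.5% vs 44.7%; mobile: 23.7% vs 4.7% — Variant T is higher every time.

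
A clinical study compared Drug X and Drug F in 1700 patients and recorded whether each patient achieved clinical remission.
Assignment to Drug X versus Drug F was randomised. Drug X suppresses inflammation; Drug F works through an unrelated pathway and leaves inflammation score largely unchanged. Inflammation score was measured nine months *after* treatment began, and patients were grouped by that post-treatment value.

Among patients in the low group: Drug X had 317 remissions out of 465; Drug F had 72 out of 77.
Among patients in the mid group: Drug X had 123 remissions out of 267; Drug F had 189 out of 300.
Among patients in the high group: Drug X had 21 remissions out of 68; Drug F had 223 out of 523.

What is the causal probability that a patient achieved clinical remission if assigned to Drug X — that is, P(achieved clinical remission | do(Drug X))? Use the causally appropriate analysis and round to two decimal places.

0.58

The stratified and pooled comparisons disagree (Drug F wins within each inflammation score; Drug X wins overall), so the answer turns on the causal role of inflammation score.
Because the drug influences inflammation score, inflammation score is a post-treatment mediator, not a confounder. Stratifying on it would bias the estimate; the causal effect is the crude pooled difference.
So P(outcome | do(Drug X)) is just the pooled rate for Drug X: 461/800 = 0.576.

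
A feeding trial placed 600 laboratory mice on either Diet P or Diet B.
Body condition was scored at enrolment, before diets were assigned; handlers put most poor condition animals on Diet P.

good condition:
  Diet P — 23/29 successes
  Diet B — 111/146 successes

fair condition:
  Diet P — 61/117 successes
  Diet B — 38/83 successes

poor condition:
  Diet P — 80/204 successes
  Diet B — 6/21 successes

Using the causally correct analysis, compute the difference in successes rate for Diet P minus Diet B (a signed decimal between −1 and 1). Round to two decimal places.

Within every starting body condition level Diet P has the higher rate, yet pooled Diet B does — Simpson's reversal.
Starting body condition is set before the diet has any effect — it is not caused by the diet — and it independently drives the outcome. That makes it a confounder, so the causal comparison is within starting body condition levels.
Adjusting over the population distribution of starting body condition: 0.292·(0.793−0.760) + 0.333·(0.521−0.458) + 0.375·(0.392−0.286) = +0.071.

+0.07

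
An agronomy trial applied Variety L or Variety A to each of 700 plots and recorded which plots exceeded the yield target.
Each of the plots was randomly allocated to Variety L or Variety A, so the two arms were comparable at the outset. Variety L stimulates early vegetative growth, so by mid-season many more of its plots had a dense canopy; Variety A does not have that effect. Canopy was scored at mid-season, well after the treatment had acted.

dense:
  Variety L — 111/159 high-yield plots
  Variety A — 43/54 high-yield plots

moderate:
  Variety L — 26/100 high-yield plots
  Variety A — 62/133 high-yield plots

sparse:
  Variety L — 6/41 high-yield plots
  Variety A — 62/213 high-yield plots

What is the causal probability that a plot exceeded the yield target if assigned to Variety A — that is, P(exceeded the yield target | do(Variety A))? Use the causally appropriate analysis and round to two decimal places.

Mid-season canopy lies on the pathway variety → mid-season canopy → outcome, so adjusting for it blocks the indirect effect. For the total causal effect of variety, use the unadjusted pooled rates.
So P(outcome | do(Variety A)) is just the pooled rate for Variety A: 167/400 = 0.417.

0.42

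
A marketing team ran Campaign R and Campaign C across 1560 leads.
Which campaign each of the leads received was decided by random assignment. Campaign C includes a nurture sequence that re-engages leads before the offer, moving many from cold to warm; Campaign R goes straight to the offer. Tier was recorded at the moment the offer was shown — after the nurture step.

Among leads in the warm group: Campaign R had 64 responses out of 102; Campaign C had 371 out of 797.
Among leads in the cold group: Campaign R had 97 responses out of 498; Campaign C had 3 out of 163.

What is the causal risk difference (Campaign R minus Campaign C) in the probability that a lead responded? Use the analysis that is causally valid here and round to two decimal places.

-0.12

Campaign R is higher inside every engagement tier stratum but Campaign C is higher in aggregate. Whether to stratify depends on how engagement tier relates to the campaign.
Stratifying would compare campaigns among leads the campaigns themselves sorted into engagement tier groups — a form of selection on an intermediate. The unconditioned pooled rates give the total causal effect.
The causal difference is the pooled difference: 0.268 − 0.390 = -0.121.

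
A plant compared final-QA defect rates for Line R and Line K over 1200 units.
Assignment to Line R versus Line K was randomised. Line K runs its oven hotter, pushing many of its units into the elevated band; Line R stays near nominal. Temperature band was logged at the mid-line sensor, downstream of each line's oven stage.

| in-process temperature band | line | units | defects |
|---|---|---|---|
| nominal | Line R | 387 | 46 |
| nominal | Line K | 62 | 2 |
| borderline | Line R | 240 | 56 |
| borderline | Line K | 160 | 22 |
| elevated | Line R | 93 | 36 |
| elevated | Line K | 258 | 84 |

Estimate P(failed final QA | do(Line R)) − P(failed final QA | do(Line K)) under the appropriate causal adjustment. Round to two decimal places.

-0.03

In-process temperature band here is a post-treatment variable shaped by the line; conditioning on it would introduce bias rather than remove it. The overall comparison is the causal one.
The causal difference is the pooled difference: 0.192 − 0.225 = -0.033.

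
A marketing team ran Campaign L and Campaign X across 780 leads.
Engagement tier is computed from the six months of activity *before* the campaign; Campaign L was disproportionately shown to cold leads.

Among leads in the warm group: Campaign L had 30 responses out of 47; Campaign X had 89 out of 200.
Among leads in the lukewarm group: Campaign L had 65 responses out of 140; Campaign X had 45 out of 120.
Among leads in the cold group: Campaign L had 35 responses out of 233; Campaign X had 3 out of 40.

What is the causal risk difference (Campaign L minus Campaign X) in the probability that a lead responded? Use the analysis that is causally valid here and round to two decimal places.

Engagement tier is set before the campaign has any effect — it is not caused by the campaign — and it independently drives the outcome. That makes it a confounder, so the causal comparison is within engagement tier levels.
Adjusting over the population distribution of engagement tier: 0.317·(0.638−0.445) + 0.333·(0.464−0.375) + 0.350·(0.150−0.075) = +0.117.

+0.12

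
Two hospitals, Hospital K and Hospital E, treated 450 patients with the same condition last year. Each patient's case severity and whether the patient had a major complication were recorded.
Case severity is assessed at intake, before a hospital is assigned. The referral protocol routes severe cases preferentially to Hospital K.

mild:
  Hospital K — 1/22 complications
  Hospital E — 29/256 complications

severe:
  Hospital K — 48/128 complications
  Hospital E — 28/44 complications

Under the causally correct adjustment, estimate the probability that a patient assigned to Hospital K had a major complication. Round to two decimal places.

0.17

The case severity-specific comparison favours Hospital K throughout, but the pooled figures favour Hospital E. The question is whether to condition on case severity.
Nothing the hospital does changes case severity; the imbalance is an allocation artefact. With case severity also predicting the outcome, the pooled figure is confounded, and the within-stratum comparison is the causal one.
Standardising Hospital K to the population case severity mix: 0.618·1/22 + 0.382·48/128 = 0.171.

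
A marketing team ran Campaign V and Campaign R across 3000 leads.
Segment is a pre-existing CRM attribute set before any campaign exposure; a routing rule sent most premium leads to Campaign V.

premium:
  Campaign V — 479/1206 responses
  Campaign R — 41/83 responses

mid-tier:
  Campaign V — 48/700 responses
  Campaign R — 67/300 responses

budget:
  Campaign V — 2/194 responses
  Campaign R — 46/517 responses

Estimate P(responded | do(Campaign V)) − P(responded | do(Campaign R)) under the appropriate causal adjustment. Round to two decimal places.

The customer segment-specific comparison favours Campaign R throughout, but the pooled figures favour Campaign V. The question is whether to condition on customer segment.
Since customer segment is a pre-existing factor (not a product of the campaign) and it affects the outcome on its own, it is a confounder. The stratified rates, not the pooled rate, identify the causal effect.
Adjusting over the population distribution of customer segment: 0.430·(0.397−0.494) + 0.333·(0.069−0.223) + 0.237·(0.010−0.089) = -0.112.

-0.11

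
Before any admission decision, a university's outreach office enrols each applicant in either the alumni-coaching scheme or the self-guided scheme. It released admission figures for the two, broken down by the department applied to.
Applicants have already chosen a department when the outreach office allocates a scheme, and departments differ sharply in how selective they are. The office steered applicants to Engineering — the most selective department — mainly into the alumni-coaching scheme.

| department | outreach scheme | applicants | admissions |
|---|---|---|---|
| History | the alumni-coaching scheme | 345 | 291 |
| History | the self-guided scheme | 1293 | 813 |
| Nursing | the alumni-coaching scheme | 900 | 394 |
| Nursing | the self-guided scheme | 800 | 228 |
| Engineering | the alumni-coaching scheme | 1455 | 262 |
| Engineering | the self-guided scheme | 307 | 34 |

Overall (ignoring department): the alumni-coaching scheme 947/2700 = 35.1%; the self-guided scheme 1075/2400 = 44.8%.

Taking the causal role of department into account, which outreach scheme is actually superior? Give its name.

the alumni-coaching scheme

Nothing the outreach scheme does changes department; the imbalance is an allocation artefact. With department also predicting the outcome, the pooled figure is confounded, and the within-stratum comparison is the causal one.
Within each level — History: 84.3% vs 62.9%; Nursing: 43.8% vs 28.5%; Engineering: 18.0% vs 11.1% — the alumni-coaching scheme is higher every time.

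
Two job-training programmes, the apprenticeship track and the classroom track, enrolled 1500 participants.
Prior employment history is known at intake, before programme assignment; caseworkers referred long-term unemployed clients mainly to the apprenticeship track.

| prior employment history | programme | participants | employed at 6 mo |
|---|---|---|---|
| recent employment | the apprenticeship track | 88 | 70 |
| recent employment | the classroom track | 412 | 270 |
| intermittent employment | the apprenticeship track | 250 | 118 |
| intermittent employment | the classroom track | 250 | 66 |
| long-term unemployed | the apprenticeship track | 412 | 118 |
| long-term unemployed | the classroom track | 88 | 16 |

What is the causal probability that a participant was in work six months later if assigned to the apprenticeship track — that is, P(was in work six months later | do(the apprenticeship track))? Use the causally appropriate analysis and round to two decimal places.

0.52

Prior employment history differs across programmes for reasons unrelated to any effect of the programme itself, and it separately predicts the outcome — a classic confounder. We must compare within prior employment history levels.
Standardising the apprenticeship track to the population prior employment history mix: 0.333·70/88 + 0.333·118/250 + 0.333·118/412 = 0.518.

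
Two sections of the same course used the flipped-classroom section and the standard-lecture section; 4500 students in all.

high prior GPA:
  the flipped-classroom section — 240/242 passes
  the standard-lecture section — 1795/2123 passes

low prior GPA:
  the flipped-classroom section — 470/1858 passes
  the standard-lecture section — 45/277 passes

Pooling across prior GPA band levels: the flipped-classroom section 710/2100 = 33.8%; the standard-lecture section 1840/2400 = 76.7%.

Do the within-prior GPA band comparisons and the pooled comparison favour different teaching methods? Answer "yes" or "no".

Within each prior GPA band level (high prior GPA 99.2% vs 84.6%; low prior GPA 25.3% vs 16.2%), the flipped-classroom section has the higher rate every time. Pooled: 33.8% vs 76.7% — the standard-lecture section has the higher rate overall. The two comparisons disagree.

yes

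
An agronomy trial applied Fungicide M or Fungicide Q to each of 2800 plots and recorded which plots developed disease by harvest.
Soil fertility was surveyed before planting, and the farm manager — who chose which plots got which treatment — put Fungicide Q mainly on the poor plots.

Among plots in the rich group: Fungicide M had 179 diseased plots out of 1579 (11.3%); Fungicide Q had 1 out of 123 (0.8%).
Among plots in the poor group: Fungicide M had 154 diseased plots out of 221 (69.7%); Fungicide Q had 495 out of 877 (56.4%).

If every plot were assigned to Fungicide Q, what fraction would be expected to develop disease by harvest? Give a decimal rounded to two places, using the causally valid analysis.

0.23

The imbalance in soil fertility arose from how plots were allocated, not from anything the fungicide did; and soil fertility independently affects the outcome. The pooled gap is confounded — condition on soil fertility.
Standardising Fungicide Q to the population soil fertility mix: 0.608·1/123 + 0.392·495/877 = 0.226.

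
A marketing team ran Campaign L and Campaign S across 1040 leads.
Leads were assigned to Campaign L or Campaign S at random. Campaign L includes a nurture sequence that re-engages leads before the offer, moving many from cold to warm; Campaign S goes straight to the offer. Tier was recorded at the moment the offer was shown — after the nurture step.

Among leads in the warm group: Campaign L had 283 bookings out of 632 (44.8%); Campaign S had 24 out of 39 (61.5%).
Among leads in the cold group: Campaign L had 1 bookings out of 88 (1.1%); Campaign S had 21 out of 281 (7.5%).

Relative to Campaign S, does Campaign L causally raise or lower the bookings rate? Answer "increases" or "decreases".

The engagement tier-specific comparison favours Campaign S throughout, but the pooled figures favour Campaign L. The question is whether to condition on engagement tier.
Engagement tier here is a post-treatment variable shaped by the campaign; conditioning on it would introduce bias rather than remove it. The overall comparison is the causal one.
Pooled: Campaign L 39.4% vs Campaign S 14.1%; Campaign L is higher overall.

increases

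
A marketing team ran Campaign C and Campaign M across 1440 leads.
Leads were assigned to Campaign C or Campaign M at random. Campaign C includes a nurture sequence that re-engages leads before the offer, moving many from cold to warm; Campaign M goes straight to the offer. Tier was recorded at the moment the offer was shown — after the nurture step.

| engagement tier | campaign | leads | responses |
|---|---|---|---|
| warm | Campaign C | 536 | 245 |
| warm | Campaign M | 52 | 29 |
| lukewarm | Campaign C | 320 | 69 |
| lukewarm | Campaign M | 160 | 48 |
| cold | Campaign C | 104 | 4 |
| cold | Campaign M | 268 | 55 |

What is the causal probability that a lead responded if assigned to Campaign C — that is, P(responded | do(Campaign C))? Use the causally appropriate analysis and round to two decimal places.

0.33

The distribution of engagement tier is itself part of what the campaign does — it is an intermediate outcome. Holding it fixed would remove that part of the effect; the total effect is the pooled difference.
So P(outcome | do(Campaign C)) is just the pooled rate for Campaign C: 318/960 = 0.331.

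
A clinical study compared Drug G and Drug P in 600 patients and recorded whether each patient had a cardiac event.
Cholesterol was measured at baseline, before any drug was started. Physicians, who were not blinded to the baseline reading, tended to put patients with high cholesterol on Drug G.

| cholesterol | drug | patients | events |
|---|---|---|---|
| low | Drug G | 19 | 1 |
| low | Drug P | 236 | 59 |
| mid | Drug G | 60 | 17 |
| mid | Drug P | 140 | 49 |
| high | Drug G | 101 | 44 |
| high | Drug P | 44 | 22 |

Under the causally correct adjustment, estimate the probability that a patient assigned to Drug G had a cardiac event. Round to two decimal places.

0.22

The cholesterol-specific comparison favours Drug G throughout, but the pooled figures favour Drug P. The question is whether to condition on cholesterol.
Here cholesterol is a common cause — it drives both which drug a case falls under and the outcome. The crude comparison mixes populations; the stratum-specific rates are the causally relevant ones.
Standardising Drug G to the population cholesterol mix: 0.425·1/19 + 0.333·17/60 + 0.242·44/101 = 0.222.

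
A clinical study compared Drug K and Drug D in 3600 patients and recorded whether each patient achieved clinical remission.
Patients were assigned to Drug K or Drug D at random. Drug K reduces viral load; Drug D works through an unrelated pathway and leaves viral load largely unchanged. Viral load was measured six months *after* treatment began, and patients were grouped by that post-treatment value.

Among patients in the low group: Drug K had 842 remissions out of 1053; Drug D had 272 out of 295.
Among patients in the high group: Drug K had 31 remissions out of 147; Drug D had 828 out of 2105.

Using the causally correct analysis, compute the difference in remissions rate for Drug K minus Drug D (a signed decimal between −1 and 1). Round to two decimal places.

+0.27

Because the drug influences viral load, viral load is a post-treatment mediator, not a confounder. Stratifying on it would bias the estimate; the causal effect is the crude pooled difference.
The causal difference is the pooled difference: 0.728 − 0.458 = +0.269.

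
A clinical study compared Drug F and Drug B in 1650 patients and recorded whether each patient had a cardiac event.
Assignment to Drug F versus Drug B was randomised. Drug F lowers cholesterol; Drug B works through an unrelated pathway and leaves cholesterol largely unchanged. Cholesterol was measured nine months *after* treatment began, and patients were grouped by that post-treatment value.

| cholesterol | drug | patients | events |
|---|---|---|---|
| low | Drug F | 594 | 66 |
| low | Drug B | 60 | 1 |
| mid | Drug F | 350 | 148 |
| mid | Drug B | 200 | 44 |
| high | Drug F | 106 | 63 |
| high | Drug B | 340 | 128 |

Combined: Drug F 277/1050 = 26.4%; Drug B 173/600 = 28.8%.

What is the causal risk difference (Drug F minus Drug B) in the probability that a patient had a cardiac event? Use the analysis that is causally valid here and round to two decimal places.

The cholesterol-specific comparison favours Drug B throughout, but the pooled figures favour Drug F. The question is whether to condition on cholesterol.
The distribution of cholesterol is itself part of what the drug does — it is an intermediate outcome. Holding it fixed would remove that part of the effect; the total effect is the pooled difference.
The causal difference is the pooled difference: 0.264 − 0.288 = -0.025.

-0.02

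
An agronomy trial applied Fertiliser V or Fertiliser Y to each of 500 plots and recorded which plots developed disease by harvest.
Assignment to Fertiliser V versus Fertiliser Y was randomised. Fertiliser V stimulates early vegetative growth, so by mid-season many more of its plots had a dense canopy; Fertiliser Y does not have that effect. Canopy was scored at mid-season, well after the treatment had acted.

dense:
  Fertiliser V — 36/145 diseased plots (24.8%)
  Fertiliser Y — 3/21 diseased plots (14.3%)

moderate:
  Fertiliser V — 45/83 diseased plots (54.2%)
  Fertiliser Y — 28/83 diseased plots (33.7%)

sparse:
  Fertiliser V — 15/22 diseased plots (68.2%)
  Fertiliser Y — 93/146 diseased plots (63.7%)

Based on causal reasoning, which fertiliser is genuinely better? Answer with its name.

The mid-season canopy-specific comparison favours Fertiliser Y throughout, but the pooled figures favour Fertiliser V. The question is whether to condition on mid-season canopy.
Mid-season canopy is downstream of the fertiliser. One should not condition on a consequence of treatment, so the overall rates are the right comparison.
Pooled: Fertiliser V 38.4% vs Fertiliser Y 49.6%; Fertiliser V is lower overall.

Fertiliser V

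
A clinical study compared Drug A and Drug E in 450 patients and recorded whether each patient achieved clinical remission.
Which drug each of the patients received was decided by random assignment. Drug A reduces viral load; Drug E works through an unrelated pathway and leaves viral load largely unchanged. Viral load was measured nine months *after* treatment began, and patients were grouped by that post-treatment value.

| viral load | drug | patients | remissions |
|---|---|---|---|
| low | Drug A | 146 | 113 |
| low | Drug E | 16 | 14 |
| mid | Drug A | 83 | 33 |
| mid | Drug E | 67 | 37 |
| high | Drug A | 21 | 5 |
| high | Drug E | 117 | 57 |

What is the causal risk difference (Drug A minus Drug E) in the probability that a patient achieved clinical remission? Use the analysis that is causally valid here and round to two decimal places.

+0.06

The stratified and pooled comparisons disagree (Drug E wins within each viral load; Drug A wins overall), so the answer turns on the causal role of viral load.
Stratifying would compare drugs among patients the drugs themselves sorted into viral load groups — a form of selection on an intermediate. The unconditioned pooled rates give the total causal effect.
The causal difference is the pooled difference: 0.604 − 0.540 = +0.064.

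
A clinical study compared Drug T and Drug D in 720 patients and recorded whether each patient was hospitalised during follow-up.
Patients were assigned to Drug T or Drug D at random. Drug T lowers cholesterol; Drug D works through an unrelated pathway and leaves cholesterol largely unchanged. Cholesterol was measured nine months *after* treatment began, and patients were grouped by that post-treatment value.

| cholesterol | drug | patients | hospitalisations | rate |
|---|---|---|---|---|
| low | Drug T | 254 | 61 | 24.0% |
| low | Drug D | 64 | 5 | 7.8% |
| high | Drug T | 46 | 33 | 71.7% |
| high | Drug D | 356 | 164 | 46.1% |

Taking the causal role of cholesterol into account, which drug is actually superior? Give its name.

Drug T

The stratified and pooled comparisons disagree (Drug D wins within each cholesterol; Drug T wins overall), so the answer turns on the causal role of cholesterol.
Cholesterol is recorded after the drug and is itself shifted by it — it sits on the causal path from drug to outcome. Conditioning on a mediator would strip out part of the effect we want; the pooled comparison gives the total causal effect.
Pooled: Drug T 31.3% vs Drug D 40.2%; Drug T is lower overall.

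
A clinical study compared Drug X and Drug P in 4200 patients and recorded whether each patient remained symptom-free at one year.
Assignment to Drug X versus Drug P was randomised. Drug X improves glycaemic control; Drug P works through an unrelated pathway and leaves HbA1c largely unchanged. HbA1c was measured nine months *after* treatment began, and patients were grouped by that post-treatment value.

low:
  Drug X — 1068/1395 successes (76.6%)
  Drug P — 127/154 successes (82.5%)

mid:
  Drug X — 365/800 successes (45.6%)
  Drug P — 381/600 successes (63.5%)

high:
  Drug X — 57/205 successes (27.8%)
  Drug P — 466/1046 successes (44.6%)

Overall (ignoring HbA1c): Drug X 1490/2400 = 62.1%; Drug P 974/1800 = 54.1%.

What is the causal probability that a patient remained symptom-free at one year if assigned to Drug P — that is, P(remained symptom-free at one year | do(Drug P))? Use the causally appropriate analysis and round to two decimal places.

The distribution of HbA1c is itself part of what the drug does — it is an intermediate outcome. Holding it fixed would remove that part of the effect; the total effect is the pooled difference.
So P(outcome | do(Drug P)) is just the pooled rate for Drug P: 974/1800 = 0.541.

0.54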